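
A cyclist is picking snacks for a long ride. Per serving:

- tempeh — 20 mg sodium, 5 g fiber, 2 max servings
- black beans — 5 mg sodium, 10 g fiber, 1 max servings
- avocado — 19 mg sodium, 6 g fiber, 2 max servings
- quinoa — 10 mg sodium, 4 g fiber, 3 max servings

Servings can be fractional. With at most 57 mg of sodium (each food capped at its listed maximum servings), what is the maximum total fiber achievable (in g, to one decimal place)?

Fiber per mg sodium: black beans 2, quinoa 0.4, avocado 0.3158, tempeh 0.25.
Take 1 serving of black beans: uses 5 mg sodium, +10.0 g fiber (running total 10.0 g).
Take 3 servings of quinoa: uses 30 mg sodium, +12.0 g fiber (running total 22.0 g).
Take 1.158 servings of avocado: uses 22 mg sodium, +6.9 g fiber (running total 28.9 g).
Filling greedily by fiber-per-mg sodium is optimal for one linear limit, giving 28.9 g.

28.9 g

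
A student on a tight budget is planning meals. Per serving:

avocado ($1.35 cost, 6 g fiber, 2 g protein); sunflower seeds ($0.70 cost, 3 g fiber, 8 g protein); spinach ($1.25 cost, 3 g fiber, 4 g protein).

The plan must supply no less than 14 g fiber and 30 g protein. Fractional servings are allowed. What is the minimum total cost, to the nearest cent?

$3.24

A basic optimal solution has at most two foods positive. Try each food alone and each pair with both targets met exactly.
avocado only: max(14/6, 30/2) = 15 servings → $20.25.
sunflower seeds only: max(14/3, 30/8) = 4.667 servings → $3.27.
spinach only: max(14/3, 30/4) = 7.5 servings → $9.38.
avocado + sunflower seeds with both tight: 0.5238 servings and 3.619 servings → $3.24.
avocado + spinach with both targets exact would need a negative amount; discard.
sunflower seeds + spinach with both tight: 2.833 servings and 1.833 servings → $4.28.
The minimum over all feasible corners is $3.24.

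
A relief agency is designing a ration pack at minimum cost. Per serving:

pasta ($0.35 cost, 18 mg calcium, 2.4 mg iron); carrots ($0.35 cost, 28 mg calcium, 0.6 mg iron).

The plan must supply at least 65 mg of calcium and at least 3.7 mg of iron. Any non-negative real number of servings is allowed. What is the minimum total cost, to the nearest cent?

$0.96

Two binding constraints pin down two serving amounts, so the optimal mix uses at most two foods. The candidates are each food alone (scaled to the tighter of calcium/iron) and each pair with both constraints tight.
pasta only: max(65/18, 3.7/2.4) = 3.611 servings → $1.26.
carrots only: max(65/28, 3.7/0.6) = 6.167 servings → $2.16.
pasta + carrots with both tight: 1.145 servings and 1.585 servings → $0.96.
So the least-cost plan costs $0.96.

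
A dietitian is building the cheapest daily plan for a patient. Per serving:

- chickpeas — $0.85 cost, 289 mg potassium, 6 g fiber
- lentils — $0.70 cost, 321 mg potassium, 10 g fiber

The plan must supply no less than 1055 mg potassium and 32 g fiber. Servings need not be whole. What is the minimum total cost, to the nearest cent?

$2.30

Two binding constraints pin down two serving amounts, so the optimal mix uses at most two foods. The candidates are each food alone (scaled to the tighter of potassium/fiber) and each pair with both constraints tight.
chickpeas only: max(1055/289, 32/6) = 5.333 servings → $4.53.
lentils only: max(1055/321, 32/10) = 3.287 servings → $2.30.
chickpeas + lentils with both tight: 0.2884 servings and 3.027 servings → $2.36.
Cheapest feasible corner: $2.30.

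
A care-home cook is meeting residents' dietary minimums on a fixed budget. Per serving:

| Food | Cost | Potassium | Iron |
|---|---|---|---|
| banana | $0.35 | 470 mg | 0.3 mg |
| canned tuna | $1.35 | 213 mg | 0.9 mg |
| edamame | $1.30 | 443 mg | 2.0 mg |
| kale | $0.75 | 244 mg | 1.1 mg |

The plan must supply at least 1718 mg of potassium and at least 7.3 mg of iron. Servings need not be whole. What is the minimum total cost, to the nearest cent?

$4.78

The cheapest plan sits at a corner of the feasible region — with two constraints it uses at most two foods.
banana only: max(1718/470, 7.3/0.3) = 24.33 servings → $8.52.
canned tuna only: max(1718/213, 7.3/0.9) = 8.111 servings → $10.95.
edamame only: max(1718/443, 7.3/2.0) = 3.878 servings → $5.04.
kale only: max(1718/244, 7.3/1.1) = 7.041 servings → $5.28.
banana + canned tuna: intersection lies outside the first quadrant.
banana + edamame with both tight: 0.2504 servings and 3.612 servings → $4.78.
banana + kale with both tight: 0.2447 servings and 6.57 servings → $5.01.
canned tuna + edamame with both tight: 7.403 servings and 0.3187 servings → $10.41.
canned tuna + kale with both tight: 7.388 servings and 0.5918 servings → $10.42.
edamame + kale: the both-tight solution has a negative serving — not a feasible corner.
Cheapest feasible corner: $4.78.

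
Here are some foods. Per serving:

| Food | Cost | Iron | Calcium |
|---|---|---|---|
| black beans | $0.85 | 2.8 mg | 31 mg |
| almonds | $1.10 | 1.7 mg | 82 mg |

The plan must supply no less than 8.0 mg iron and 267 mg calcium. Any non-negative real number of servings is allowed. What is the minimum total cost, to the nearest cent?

Check every corner: each single food scaled to meet both minima, and each pair solved so both constraints bind.
black beans only: max(8.0/2.8, 267/31) = 8.613 servings → $7.32.
almonds only: max(8.0/1.7, 267/82) = 4.706 servings → $5.18.
black beans + almonds with both tight: 1.142 servings and 2.824 servings → $4.08.
So the least-cost plan costs $4.08.

$4.08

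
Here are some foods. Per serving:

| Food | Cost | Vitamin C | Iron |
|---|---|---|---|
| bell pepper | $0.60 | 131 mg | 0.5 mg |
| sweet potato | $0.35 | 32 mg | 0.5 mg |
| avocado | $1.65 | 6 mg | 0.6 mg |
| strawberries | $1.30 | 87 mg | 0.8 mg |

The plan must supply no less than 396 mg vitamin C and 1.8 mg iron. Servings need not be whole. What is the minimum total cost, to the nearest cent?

$1.97

This is a tiny linear program; its minimum lies at a vertex of the feasible set. List the vertices and price them.
bell pepper only: max(396/131, 1.8/0.5) = 3.6 servings → $2.16.
sweet potato only: max(396/32, 1.8/0.5) = 12.38 servings → $4.33.
avocado only: max(396/6, 1.8/0.6) = 66 servings → $108.90.
strawberries only: max(396/87, 1.8/0.8) = 4.552 servings → $5.92.
bell pepper + sweet potato with both tight: 2.836 servings and 0.7636 servings → $1.97.
bell pepper + avocado with both tight: 3 servings and 0.5 servings → $2.62.
bell pepper + strawberries with both tight: 2.613 servings and 0.6166 servings → $2.37.
sweet potato + avocado: the both-tight solution has a negative serving — not a feasible corner.
sweet potato + strawberries: intersection lies outside the first quadrant.
avocado + strawberries with both targets exact would need a negative amount; discard.
The minimum over all feasible corners is $1.97.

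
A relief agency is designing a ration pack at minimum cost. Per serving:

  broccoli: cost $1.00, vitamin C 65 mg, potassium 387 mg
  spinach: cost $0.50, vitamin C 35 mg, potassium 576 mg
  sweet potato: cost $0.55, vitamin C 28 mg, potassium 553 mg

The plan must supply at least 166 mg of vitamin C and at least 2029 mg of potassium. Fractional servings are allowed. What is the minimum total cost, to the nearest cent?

For a min-cost LP with two ≥-constraints, a basic feasible solution has at most two positive variables.
broccoli only: max(166/65, 2029/387) = 5.243 servings → $5.24.
spinach only: max(166/35, 2029/576) = 4.743 servings → $2.37.
sweet potato only: max(166/28, 2029/553) = 5.929 servings → $3.26.
broccoli + spinach with both tight: 1.03 servings and 2.831 servings → $2.44.
broccoli + sweet potato with both tight: 1.393 servings and 2.694 servings → $2.88.
spinach + sweet potato with both targets exact would need a negative amount; discard.
The minimum over all feasible corners is $2.37.

$2.37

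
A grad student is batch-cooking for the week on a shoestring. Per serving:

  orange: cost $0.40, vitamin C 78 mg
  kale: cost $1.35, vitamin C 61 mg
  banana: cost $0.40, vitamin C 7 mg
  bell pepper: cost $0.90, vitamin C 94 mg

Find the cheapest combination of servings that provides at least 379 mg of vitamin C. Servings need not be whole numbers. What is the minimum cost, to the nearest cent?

Cost per mg of vitamin C: orange $0.0051, bell pepper $0.0096, kale $0.0221, banana $0.0571.
With no serving limits, use only orange: 379 mg / 78 mg = 4.859 servings × $0.40 = $1.94.

$1.94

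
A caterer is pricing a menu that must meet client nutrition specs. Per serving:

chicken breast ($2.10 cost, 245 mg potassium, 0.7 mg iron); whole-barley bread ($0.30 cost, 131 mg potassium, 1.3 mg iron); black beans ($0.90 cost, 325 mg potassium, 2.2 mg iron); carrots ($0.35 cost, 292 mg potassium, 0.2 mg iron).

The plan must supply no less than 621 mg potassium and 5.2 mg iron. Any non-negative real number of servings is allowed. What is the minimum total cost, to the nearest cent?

$1.31

Two binding constraints pin down two serving amounts, so the optimal mix uses at most two foods. The candidates are each food alone (scaled to the tighter of potassium/iron) and each pair with both constraints tight.
chicken breast only: max(621/245, 5.2/0.7) = 7.429 servings → $15.60.
whole-barley bread only: max(621/131, 5.2/1.3) = 4.74 servings → $1.42.
black beans only: max(621/325, 5.2/2.2) = 2.364 servings → $2.13.
carrots only: max(621/292, 5.2/0.2) = 26 servings → $9.10.
chicken breast + whole-barley bread with both tight: 0.556 servings and 3.701 servings → $2.28.
chicken breast + black beans: intersection lies outside the first quadrant.
chicken breast + carrots with both targets exact would need a negative amount; discard.
whole-barley bread + black beans with both tight: 2.411 servings and 0.9389 servings → $1.57.
whole-barley bread + carrots with both tight: 3.945 servings and 0.3568 servings → $1.31.
black beans + carrots with both targets exact would need a negative amount; discard.
Cheapest feasible corner: $1.31.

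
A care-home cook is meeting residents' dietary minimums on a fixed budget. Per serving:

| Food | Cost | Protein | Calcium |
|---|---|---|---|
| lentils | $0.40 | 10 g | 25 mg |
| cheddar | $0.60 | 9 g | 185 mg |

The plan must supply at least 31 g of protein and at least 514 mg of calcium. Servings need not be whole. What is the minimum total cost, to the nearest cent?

lentils only: max(31/10, 514/25) = 20.56 servings → $8.22.
cheddar only: max(31/9, 514/185) = 3.444 servings → $2.07.
lentils + cheddar with both tight: 0.6825 servings and 2.686 servings → $1.88.
Cheapest feasible corner: $1.88.

$1.88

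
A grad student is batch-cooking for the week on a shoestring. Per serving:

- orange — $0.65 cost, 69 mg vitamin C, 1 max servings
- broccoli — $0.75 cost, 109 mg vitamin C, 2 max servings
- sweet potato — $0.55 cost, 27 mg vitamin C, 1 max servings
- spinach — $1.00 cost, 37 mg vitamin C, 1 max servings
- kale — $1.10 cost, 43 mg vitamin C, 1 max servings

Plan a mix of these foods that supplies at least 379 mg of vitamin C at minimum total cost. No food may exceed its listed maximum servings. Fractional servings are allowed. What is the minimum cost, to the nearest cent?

$4.39

Cost per mg of vitamin C: broccoli $0.0069, orange $0.0094, sweet potato $0.0204, kale $0.0256, spinach $0.0270.
Take 2 servings of broccoli: +218.0 mg vitamin C for $1.50 (total $1.50, still need 161.0 mg).
Take 1 serving of orange: +69.0 mg vitamin C for $0.65 (total $2.15, still need 92.0 mg).
Take 1 serving of sweet potato: +27.0 mg vitamin C for $0.55 (total $2.70, still need 65.0 mg).
Take 1 serving of kale: +43.0 mg vitamin C for $1.10 (total $3.80, still need 22.0 mg).
Take 0.5946 servings of spinach: +22.0 mg vitamin C for $0.59 (total $4.39, still need 0.0 mg).
Filling from the cheapest source first is optimal under one linear minimum: $4.39.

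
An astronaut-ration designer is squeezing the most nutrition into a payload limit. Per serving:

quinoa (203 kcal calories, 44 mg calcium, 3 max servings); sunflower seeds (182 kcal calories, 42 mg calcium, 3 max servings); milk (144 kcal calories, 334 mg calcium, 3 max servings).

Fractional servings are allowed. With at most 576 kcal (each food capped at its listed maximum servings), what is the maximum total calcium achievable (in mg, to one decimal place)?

1035.2 mg

Calcium per kcal: milk 2.319, sunflower seeds 0.2308, quinoa 0.2167.
Take 3 servings of milk: uses 432 kcal, +1002.0 mg calcium (running total 1002.0 mg).
Take 0.7912 servings of sunflower seeds: uses 144 kcal, +33.2 mg calcium (running total 1035.2 mg).
Filling greedily by calcium-per-kcal is optimal for one linear limit, giving 1035.2 mg.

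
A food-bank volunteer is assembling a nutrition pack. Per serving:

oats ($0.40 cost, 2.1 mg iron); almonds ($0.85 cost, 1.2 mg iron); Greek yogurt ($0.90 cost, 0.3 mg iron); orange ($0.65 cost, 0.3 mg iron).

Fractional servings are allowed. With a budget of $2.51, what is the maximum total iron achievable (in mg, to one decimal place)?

Iron per dollar: oats 5.25, almonds 1.412, orange 0.4615, Greek yogurt 0.3333.
With no serving limits, spend the whole cost allowance on oats: $2.51 / $0.40 × 2.1 mg = 13.2 mg.

13.2 mg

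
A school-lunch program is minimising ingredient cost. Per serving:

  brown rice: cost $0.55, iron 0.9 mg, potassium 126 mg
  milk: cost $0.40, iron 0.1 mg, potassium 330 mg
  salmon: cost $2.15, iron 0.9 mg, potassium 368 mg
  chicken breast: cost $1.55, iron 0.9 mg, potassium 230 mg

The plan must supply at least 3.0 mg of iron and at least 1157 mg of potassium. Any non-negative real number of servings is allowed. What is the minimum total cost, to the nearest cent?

$2.62

With two linear requirements the optimum uses one or two foods; enumerate the corners.
brown rice only: max(3.0/0.9, 1157/126) = 9.183 servings → $5.05.
milk only: max(3.0/0.1, 1157/330) = 30 servings → $12.00.
salmon only: max(3.0/0.9, 1157/368) = 3.333 servings → $7.17.
chicken breast only: max(3.0/0.9, 1157/230) = 5.03 servings → $7.80.
brown rice + milk with both tight: 3.074 servings and 2.332 servings → $2.62.
brown rice + salmon with both tight: 0.2879 servings and 3.045 servings → $6.71.
brown rice + chicken breast: intersection lies outside the first quadrant.
milk + salmon: intersection lies outside the first quadrant.
milk + chicken breast with both tight: 1.282 servings and 3.191 servings → $5.46.
salmon + chicken breast with both tight: 2.829 servings and 0.5048 servings → $6.86.
The minimum over all feasible corners is $2.62.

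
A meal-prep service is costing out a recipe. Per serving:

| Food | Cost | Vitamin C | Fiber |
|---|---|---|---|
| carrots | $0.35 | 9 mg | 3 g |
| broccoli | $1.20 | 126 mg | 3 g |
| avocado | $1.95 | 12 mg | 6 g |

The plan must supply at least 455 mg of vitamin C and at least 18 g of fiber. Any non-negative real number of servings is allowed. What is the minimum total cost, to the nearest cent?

Check every corner: each single food scaled to meet both minima, and each pair solved so both constraints bind.
carrots only: max(455/9, 18/3) = 50.56 servings → $17.69.
broccoli only: max(455/126, 18/3) = 6 servings → $7.20.
avocado only: max(455/12, 18/6) = 37.92 servings → $73.94.
carrots + broccoli with both tight: 2.573 servings and 3.427 servings → $5.01.
carrots + avocado: the both-tight solution has a negative serving — not a feasible corner.
broccoli + avocado with both tight: 3.492 servings and 1.254 servings → $6.64.
So the least-cost plan costs $5.01.

$5.01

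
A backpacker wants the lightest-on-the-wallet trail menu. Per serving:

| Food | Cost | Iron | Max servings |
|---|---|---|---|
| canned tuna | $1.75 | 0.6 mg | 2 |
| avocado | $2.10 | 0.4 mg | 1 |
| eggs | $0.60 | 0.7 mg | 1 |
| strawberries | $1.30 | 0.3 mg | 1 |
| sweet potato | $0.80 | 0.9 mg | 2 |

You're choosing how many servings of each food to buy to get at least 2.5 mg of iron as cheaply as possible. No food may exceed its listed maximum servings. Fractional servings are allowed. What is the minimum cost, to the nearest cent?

Cost per mg of iron: eggs $0.8571, sweet potato $0.8889, canned tuna $2.9167, strawberries $4.3333, avocado $5.2500.
Take 1 serving of eggs: +0.7 mg iron for $0.60 (total $0.60, still need 1.8 mg).
Take 2 servings of sweet potato: +1.8 mg iron for $1.60 (total $2.20, still need 0.0 mg).
Greedy by cheapest-per-mg is optimal for a single linear constraint, so the minimum cost is $2.20.

$2.20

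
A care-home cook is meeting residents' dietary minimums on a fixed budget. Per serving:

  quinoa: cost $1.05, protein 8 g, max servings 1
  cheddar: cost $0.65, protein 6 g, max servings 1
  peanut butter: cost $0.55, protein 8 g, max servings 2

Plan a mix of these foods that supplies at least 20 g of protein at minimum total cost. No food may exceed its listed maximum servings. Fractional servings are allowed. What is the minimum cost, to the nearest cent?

Cost per g of protein: peanut butter $0.0688, cheddar $0.1083, quinoa $0.1313.
Take 2 servings of peanut butter: +16.0 g protein for $1.10 (total $1.10, still need 4.0 g).
Take 0.6667 servings of cheddar: +4.0 g protein for $0.43 (total $1.53, still need 0.0 g).
Greedy by cheapest-per-g is optimal for a single linear constraint, so the minimum cost is $1.53.

$1.53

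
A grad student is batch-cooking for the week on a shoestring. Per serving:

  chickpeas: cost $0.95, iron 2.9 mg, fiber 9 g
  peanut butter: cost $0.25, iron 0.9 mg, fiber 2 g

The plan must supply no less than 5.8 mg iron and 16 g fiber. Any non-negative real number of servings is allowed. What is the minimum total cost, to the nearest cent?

$1.79

Check every corner: each single food scaled to meet both minima, and each pair solved so both constraints bind.
chickpeas only: max(5.8/2.9, 16/9) = 2 servings → $1.90.
peanut butter only: max(5.8/0.9, 16/2) = 8 servings → $2.00.
chickpeas + peanut butter with both tight: 1.217 servings and 2.522 servings → $1.79.
So the least-cost plan costs $1.79.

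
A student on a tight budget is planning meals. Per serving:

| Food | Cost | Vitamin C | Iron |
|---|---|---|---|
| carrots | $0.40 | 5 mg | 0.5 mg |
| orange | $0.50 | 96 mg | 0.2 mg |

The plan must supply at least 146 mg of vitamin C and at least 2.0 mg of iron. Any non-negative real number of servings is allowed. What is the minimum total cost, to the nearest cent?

With two linear requirements the optimum uses one or two foods; enumerate the corners.
carrots only: max(146/5, 2.0/0.5) = 29.2 servings → $11.68.
orange only: max(146/96, 2.0/0.2) = 10 servings → $5.00.
carrots + orange with both tight: 3.464 servings and 1.34 servings → $2.06.
The minimum over all feasible corners is $2.06.

$2.06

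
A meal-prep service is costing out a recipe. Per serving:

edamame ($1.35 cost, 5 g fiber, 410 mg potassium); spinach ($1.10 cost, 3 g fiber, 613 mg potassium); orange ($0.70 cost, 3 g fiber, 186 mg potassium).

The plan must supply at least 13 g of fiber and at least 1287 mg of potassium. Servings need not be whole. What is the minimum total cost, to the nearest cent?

Minimising a linear cost over {fiber ≥ 13, potassium ≥ 1287, servings ≥ 0} — the optimum is at a vertex, using one or two foods.
edamame only: max(13/5, 1287/410) = 3.139 servings → $4.24.
spinach only: max(13/3, 1287/613) = 4.333 servings → $4.77.
orange only: max(13/3, 1287/186) = 6.919 servings → $4.84.
edamame + spinach with both tight: 2.239 servings and 0.6022 servings → $3.68.
edamame + orange: intersection lies outside the first quadrant.
spinach + orange with both tight: 1.126 servings and 3.207 servings → $3.48.
So the least-cost plan costs $3.48.

$3.48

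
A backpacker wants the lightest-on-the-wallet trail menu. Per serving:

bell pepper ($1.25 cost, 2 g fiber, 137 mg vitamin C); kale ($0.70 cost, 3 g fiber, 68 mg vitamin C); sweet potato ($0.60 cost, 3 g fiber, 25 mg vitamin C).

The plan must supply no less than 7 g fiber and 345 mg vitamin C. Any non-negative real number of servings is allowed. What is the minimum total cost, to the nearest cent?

$3.23

bell pepper only: max(7/2, 345/137) = 3.5 servings → $4.38.
kale only: max(7/3, 345/68) = 5.074 servings → $3.55.
sweet potato only: max(7/3, 345/25) = 13.8 servings → $8.28.
bell pepper + kale with both tight: 2.033 servings and 0.9782 servings → $3.23.
bell pepper + sweet potato with both tight: 2.382 servings and 0.7452 servings → $3.42.
kale + sweet potato: the both-tight solution has a negative serving — not a feasible corner.
Cheapest feasible corner: $3.23.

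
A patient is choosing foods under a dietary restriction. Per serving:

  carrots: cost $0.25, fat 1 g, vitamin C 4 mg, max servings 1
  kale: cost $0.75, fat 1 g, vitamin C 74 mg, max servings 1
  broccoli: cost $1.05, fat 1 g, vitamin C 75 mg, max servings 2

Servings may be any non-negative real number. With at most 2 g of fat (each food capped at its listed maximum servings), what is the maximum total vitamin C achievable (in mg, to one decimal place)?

150.0 mg

Vitamin C per g fat: broccoli 75, kale 74, carrots 4.
Take 2 servings of broccoli: uses 2 g fat, +150.0 mg vitamin C (running total 150.0 mg).
Greedy by best ratio exhausts the fat allowance optimally: 150.0 mg.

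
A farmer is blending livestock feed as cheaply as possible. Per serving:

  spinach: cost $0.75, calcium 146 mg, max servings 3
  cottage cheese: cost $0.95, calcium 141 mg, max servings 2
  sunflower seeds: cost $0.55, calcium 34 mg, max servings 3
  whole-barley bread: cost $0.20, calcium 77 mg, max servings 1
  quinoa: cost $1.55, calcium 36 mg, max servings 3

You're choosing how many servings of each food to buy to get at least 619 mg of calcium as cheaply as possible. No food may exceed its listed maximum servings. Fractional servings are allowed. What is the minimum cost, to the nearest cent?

$3.15

Cost per mg of calcium: whole-barley bread $0.0026, spinach $0.0051, cottage cheese $0.0067, sunflower seeds $0.0162, quinoa $0.0431.
Take 1 serving of whole-barley bread: +77.0 mg calcium for $0.20 (total $0.20, still need 542.0 mg).
Take 3 servings of spinach: +438.0 mg calcium for $2.25 (total $2.45, still need 104.0 mg).
Take 0.7376 servings of cottage cheese: +104.0 mg calcium for $0.70 (total $3.15, still need 0.0 mg).
Greedy by cheapest-per-mg is optimal for a single linear constraint, so the minimum cost is $3.15.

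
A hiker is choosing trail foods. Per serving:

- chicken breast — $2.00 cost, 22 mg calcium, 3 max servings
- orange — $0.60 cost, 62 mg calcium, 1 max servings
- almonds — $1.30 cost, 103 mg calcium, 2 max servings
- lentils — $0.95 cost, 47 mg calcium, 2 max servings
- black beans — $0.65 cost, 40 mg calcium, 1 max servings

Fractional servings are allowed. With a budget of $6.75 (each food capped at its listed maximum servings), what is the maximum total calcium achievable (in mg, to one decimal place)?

413.0 mg

Calcium per dollar: orange 103.3, almonds 79.23, black beans 61.54, lentils 49.47, chicken breast 11.
Take 1 serving of orange: spends $0.60, +62.0 mg calcium (running total 62.0 mg).
Take 2 servings of almonds: spends $2.60, +206.0 mg calcium (running total 268.0 mg).
Take 1 serving of black beans: spends $0.65, +40.0 mg calcium (running total 308.0 mg).
Take 2 servings of lentils: spends $1.90, +94.0 mg calcium (running total 402.0 mg).
Take 0.5 servings of chicken breast: spends $1.00, +11.0 mg calcium (running total 413.0 mg).
Filling greedily by calcium-per-dollar is optimal for one linear limit, giving 413.0 mg.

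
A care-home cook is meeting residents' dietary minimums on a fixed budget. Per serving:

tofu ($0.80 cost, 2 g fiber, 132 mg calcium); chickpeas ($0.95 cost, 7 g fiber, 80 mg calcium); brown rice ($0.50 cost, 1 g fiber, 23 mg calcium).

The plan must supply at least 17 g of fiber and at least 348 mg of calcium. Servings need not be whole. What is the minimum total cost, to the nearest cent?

$3.05

An LP optimum is at a vertex; with two nutrient constraints at most two foods are used. Check each candidate.
tofu only: max(17/2, 348/132) = 8.5 servings → $6.80.
chickpeas only: max(17/7, 348/80) = 4.35 servings → $4.13.
brown rice only: max(17/1, 348/23) = 17 servings → $8.50.
tofu + chickpeas with both tight: 1.408 servings and 2.026 servings → $3.05.
tofu + brown rice: intersection lies outside the first quadrant.
chickpeas + brown rice with both tight: 0.5309 servings and 13.28 servings → $7.15.
The minimum over all feasible corners is $3.05.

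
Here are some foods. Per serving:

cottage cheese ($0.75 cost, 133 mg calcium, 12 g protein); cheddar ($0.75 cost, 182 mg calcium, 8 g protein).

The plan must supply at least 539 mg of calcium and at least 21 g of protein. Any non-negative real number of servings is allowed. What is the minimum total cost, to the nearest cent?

Minimising a linear cost over {calcium ≥ 539, protein ≥ 21, servings ≥ 0} — the optimum is at a vertex, using one or two foods.
cottage cheese only: max(539/133, 21/12) = 4.053 servings → $3.04.
cheddar only: max(539/182, 21/8) = 2.962 servings → $2.22.
cottage cheese + cheddar with both targets exact would need a negative amount; discard.
The minimum over all feasible corners is $2.22.

$2.22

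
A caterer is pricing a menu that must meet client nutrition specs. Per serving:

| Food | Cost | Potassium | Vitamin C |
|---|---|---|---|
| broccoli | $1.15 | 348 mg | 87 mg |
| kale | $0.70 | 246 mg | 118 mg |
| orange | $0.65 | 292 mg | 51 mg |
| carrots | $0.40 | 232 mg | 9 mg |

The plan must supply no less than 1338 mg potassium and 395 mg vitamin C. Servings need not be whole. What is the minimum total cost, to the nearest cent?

broccoli only: max(1338/348, 395/87) = 4.54 servings → $5.22.
kale only: max(1338/246, 395/118) = 5.439 servings → $3.81.
orange only: max(1338/292, 395/51) = 7.745 servings → $5.03.
carrots only: max(1338/232, 395/9) = 43.89 servings → $17.56.
broccoli + kale with both tight: 3.088 servings and 1.071 servings → $4.30.
broccoli + orange with both targets exact would need a negative amount; discard.
broccoli + carrots: intersection lies outside the first quadrant.
kale + orange with both tight: 2.15 servings and 2.771 servings → $3.31.
kale + carrots with both tight: 3.163 servings and 2.413 servings → $3.18.
orange + carrots: the both-tight solution has a negative serving — not a feasible corner.
The minimum over all feasible corners is $3.18.

$3.18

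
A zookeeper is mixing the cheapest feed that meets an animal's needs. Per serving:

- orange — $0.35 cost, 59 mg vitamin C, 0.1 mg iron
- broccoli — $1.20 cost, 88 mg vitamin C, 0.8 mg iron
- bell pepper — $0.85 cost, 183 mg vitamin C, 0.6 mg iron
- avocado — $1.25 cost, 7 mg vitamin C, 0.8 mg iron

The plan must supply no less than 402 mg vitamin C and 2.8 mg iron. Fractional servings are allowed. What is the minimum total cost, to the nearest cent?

At the optimum either one food covers both requirements or two foods hit both targets exactly; no other combination can be cheaper.
orange only: max(402/59, 2.8/0.1) = 28 servings → $9.80.
broccoli only: max(402/88, 2.8/0.8) = 4.568 servings → $5.48.
bell pepper only: max(402/183, 2.8/0.6) = 4.667 servings → $3.97.
avocado only: max(402/7, 2.8/0.8) = 57.43 servings → $71.79.
orange + broccoli with both tight: 1.958 servings and 3.255 servings → $4.59.
orange + bell pepper: the both-tight solution has a negative serving — not a feasible corner.
orange + avocado with both tight: 6.495 servings and 2.688 servings → $5.63.
broccoli + bell pepper with both tight: 2.897 servings and 0.8034 servings → $4.16.
broccoli + avocado with both targets exact would need a negative amount; discard.
bell pepper + avocado with both tight: 2.124 servings and 1.907 servings → $4.19.
Cheapest feasible corner: $3.97.

$3.97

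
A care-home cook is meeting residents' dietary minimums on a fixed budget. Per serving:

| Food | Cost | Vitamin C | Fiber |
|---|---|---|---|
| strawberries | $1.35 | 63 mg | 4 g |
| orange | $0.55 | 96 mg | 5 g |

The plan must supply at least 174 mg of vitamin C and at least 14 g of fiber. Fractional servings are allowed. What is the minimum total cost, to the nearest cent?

At the optimum either one food covers both requirements or two foods hit both targets exactly; no other combination can be cheaper.
strawberries only: max(174/63, 14/4) = 3.5 servings → $4.72.
orange only: max(174/96, 14/5) = 2.8 servings → $1.54.
strawberries + orange with both targets exact would need a negative amount; discard.
The minimum over all feasible corners is $1.54.

$1.54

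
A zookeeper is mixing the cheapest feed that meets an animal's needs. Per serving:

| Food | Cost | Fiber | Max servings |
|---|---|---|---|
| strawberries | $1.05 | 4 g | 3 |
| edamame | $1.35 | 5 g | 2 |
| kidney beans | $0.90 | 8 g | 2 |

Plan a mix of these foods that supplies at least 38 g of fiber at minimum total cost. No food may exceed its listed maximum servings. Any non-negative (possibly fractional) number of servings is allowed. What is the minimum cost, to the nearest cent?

$7.65

Cost per g of fiber: kidney beans $0.1125, strawberries $0.2625, edamame $0.2700.
Take 2 servings of kidney beans: +16.0 g fiber for $1.80 (total $1.80, still need 22.0 g).
Take 3 servings of strawberries: +12.0 g fiber for $3.15 (total $4.95, still need 10.0 g).
Take 2 servings of edamame: +10.0 g fiber for $2.70 (total $7.65, still need 0.0 g).
Filling from the cheapest source first is optimal under one linear minimum: $7.65.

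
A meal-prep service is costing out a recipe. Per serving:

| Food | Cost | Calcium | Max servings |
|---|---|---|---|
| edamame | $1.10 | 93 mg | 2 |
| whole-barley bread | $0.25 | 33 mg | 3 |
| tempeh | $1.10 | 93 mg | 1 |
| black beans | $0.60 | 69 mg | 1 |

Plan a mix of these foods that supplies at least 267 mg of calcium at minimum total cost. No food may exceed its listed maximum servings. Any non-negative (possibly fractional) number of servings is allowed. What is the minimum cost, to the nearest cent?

$2.52

Cost per mg of calcium: whole-barley bread $0.0076, black beans $0.0087, edamame $0.0118, tempeh $0.0118.
Take 3 servings of whole-barley bread: +99.0 mg calcium for $0.75 (total $0.75, still need 168.0 mg).
Take 1 serving of black beans: +69.0 mg calcium for $0.60 (total $1.35, still need 99.0 mg).
Take 1.065 servings of edamame: +99.0 mg calcium for $1.17 (total $2.52, still need 0.0 mg).
Filling from the cheapest source first is optimal under one linear minimum: $2.52.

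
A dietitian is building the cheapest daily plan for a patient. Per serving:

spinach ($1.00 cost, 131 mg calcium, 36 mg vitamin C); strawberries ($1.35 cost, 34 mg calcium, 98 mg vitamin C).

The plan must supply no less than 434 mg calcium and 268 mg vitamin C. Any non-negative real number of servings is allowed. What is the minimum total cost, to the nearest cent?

spinach only: max(434/131, 268/36) = 7.444 servings → $7.44.
strawberries only: max(434/34, 268/98) = 12.76 servings → $17.23.
spinach + strawberries with both tight: 2.878 servings and 1.678 servings → $5.14.
The minimum over all feasible corners is $5.14.

$5.14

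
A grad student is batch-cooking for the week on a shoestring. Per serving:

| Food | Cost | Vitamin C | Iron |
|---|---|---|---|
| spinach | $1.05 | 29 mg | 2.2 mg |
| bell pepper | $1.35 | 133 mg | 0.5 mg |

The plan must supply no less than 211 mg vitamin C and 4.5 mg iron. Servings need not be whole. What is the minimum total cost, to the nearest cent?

spinach only: max(211/29, 4.5/2.2) = 7.276 servings → $7.64.
bell pepper only: max(211/133, 4.5/0.5) = 9 servings → $12.15.
spinach + bell pepper with both tight: 1.773 servings and 1.2 servings → $3.48.
Cheapest feasible corner: $3.48.

$3.48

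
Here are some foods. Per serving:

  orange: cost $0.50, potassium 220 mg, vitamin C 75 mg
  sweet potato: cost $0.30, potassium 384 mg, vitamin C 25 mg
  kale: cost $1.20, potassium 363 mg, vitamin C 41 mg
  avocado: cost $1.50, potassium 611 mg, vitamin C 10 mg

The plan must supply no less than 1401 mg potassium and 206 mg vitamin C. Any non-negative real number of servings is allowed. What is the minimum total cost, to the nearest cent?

This is a tiny linear program; its minimum lies at a vertex of the feasible set. List the vertices and price them.
orange only: max(1401/220, 206/75) = 6.368 servings → $3.18.
sweet potato only: max(1401/384, 206/25) = 8.24 servings → $2.47.
kale only: max(1401/363, 206/41) = 5.024 servings → $6.03.
avocado only: max(1401/611, 206/10) = 20.6 servings → $30.90.
orange + sweet potato with both tight: 1.892 servings and 2.565 servings → $1.72.
orange + kale with both tight: 0.9523 servings and 3.282 servings → $4.41.
orange + avocado with both tight: 2.564 servings and 1.37 servings → $3.34.
sweet potato + kale: intersection lies outside the first quadrant.
sweet potato + avocado: the both-tight solution has a negative serving — not a feasible corner.
kale + avocado: the both-tight solution has a negative serving — not a feasible corner.
Cheapest feasible corner: $1.72.

$1.72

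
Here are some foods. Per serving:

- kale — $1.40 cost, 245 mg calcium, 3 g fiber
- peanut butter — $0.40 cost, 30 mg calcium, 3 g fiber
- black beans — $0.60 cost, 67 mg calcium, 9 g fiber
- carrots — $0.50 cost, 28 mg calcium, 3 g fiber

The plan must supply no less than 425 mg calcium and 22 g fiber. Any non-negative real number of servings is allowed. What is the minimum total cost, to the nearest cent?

Two binding constraints pin down two serving amounts, so the optimal mix uses at most two foods. The candidates are each food alone (scaled to the tighter of calcium/fiber) and each pair with both constraints tight.
kale only: max(425/245, 22/3) = 7.333 servings → $10.27.
peanut butter only: max(425/30, 22/3) = 14.17 servings → $5.67.
black beans only: max(425/67, 22/9) = 6.343 servings → $3.81.
carrots only: max(425/28, 22/3) = 15.18 servings → $7.59.
kale + peanut butter with both tight: 0.9535 servings and 6.38 servings → $3.89.
kale + black beans with both tight: 1.173 servings and 2.053 servings → $2.87.
kale + carrots with both tight: 1.012 servings and 6.321 servings → $4.58.
peanut butter + black beans with both targets exact would need a negative amount; discard.
peanut butter + carrots: the both-tight solution has a negative serving — not a feasible corner.
black beans + carrots with both targets exact would need a negative amount; discard.
So the least-cost plan costs $2.87.

$2.87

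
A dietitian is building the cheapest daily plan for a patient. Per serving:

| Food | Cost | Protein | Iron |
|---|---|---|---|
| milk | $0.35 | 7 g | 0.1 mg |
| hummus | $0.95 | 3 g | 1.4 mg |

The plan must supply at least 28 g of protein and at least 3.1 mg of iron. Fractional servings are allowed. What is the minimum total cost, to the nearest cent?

Two binding constraints pin down two serving amounts, so the optimal mix uses at most two foods. The candidates are each food alone (scaled to the tighter of protein/iron) and each pair with both constraints tight.
milk only: max(28/7, 3.1/0.1) = 31 servings → $10.85.
hummus only: max(28/3, 3.1/1.4) = 9.333 servings → $8.87.
milk + hummus with both tight: 3.147 servings and 1.989 servings → $2.99.
So the least-cost plan costs $2.99.

$2.99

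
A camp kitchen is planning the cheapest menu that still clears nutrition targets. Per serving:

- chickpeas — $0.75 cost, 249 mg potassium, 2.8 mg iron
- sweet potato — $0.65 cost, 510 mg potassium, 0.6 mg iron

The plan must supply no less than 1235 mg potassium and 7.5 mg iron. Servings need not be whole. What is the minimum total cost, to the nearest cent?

Minimising a linear cost over {potassium ≥ 1235, iron ≥ 7.5, servings ≥ 0} — the optimum is at a vertex, using one or two foods.
chickpeas only: max(1235/249, 7.5/2.8) = 4.96 servings → $3.72.
sweet potato only: max(1235/510, 7.5/0.6) = 12.5 servings → $8.12.
chickpeas + sweet potato with both tight: 2.412 servings and 1.244 servings → $2.62.
The minimum over all feasible corners is $2.62.

$2.62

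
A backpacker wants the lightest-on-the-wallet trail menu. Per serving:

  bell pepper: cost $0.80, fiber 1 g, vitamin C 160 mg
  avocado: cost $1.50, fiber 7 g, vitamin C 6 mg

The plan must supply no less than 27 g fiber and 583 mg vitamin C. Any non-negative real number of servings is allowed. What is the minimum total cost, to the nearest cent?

$7.85

With two linear requirements the optimum uses one or two foods; enumerate the corners.
bell pepper only: max(27/1, 583/160) = 27 servings → $21.60.
avocado only: max(27/7, 583/6) = 97.17 servings → $145.75.
bell pepper + avocado with both tight: 3.518 servings and 3.355 servings → $7.85.
The minimum over all feasible corners is $7.85.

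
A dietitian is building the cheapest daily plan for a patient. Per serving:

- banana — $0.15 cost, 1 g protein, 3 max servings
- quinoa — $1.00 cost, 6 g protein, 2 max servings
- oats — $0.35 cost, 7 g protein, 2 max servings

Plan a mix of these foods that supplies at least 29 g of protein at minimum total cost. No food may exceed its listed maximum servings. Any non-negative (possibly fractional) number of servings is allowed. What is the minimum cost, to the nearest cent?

$3.15

Cost per g of protein: oats $0.0500, banana $0.1500, quinoa $0.1667.
Take 2 servings of oats: +14.0 g protein for $0.70 (total $0.70, still need 15.0 g).
Take 3 servings of banana: +3.0 g protein for $0.45 (total $1.15, still need 12.0 g).
Take 2 servings of quinoa: +12.0 g protein for $2.00 (total $3.15, still need 0.0 g).
Filling from the cheapest source first is optimal under one linear minimum: $3.15.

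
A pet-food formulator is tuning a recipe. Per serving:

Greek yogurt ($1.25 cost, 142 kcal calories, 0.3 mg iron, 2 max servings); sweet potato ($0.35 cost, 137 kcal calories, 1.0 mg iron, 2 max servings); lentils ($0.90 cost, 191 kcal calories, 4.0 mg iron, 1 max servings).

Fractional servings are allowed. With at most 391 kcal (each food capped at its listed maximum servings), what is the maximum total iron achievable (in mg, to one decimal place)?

5.5 mg

Iron per kcal: lentils 0.02094, sweet potato 0.007299, Greek yogurt 0.002113.
Take 1 serving of lentils: uses 191 kcal, +4.0 mg iron (running total 4.0 mg).
Take 1.46 servings of sweet potato: uses 200 kcal, +1.5 mg iron (running total 5.5 mg).
Filling greedily by iron-per-kcal is optimal for one linear limit, giving 5.5 mg.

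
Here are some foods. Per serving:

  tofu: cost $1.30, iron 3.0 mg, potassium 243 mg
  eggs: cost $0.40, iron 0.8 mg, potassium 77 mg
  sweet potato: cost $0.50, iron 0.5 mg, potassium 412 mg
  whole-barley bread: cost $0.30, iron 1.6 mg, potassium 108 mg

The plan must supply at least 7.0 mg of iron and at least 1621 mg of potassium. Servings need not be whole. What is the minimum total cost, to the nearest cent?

tofu only: max(7.0/3.0, 1621/243) = 6.671 servings → $8.67.
eggs only: max(7.0/0.8, 1621/77) = 21.05 servings → $8.42.
sweet potato only: max(7.0/0.5, 1621/412) = 14 servings → $7.00.
whole-barley bread only: max(7.0/1.6, 1621/108) = 15.01 servings → $4.50.
tofu + eggs: the both-tight solution has a negative serving — not a feasible corner.
tofu + sweet potato with both tight: 1.86 servings and 2.837 servings → $3.84.
tofu + whole-barley bread with both targets exact would need a negative amount; discard.
eggs + sweet potato with both tight: 7.123 servings and 2.603 servings → $4.15.
eggs + whole-barley bread with both targets exact would need a negative amount; discard.
sweet potato + whole-barley bread with both tight: 3.036 servings and 3.426 servings → $2.55.
So the least-cost plan costs $2.55.

$2.55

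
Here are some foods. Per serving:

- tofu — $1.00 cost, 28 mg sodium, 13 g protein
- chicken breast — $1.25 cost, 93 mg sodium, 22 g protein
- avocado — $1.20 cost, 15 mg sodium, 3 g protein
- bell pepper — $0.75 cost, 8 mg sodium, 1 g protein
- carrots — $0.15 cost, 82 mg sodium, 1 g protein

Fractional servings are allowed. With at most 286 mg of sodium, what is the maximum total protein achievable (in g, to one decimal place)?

Protein per mg sodium: tofu 0.4643, chicken breast 0.2366, avocado 0.2, bell pepper 0.125, carrots 0.0122.
With no serving limits, spend the whole sodium allowance on tofu: 286 mg / 28 mg × 13 g = 132.8 g.

132.8 g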